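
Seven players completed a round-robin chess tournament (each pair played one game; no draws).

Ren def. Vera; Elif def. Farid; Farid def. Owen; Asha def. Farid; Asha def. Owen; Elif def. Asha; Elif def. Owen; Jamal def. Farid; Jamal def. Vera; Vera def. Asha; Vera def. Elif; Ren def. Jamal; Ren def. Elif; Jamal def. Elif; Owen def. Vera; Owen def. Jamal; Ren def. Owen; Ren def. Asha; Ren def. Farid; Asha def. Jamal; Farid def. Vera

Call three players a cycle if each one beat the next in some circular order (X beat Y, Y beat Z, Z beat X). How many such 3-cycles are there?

Win totals: Owen 2, Ren 6, Asha 3, Farid 2, Vera 2, Elif 3, Jamal 3.
A player with w wins dominates both others in C(w,2) triples; summing gives 1 + 15 + 3 + 1 + 1 + 3 + 3 = 27 transitive triples.
Total triples C(7,3) = 35, so cyclic triples = 35 − 27 = 8.

8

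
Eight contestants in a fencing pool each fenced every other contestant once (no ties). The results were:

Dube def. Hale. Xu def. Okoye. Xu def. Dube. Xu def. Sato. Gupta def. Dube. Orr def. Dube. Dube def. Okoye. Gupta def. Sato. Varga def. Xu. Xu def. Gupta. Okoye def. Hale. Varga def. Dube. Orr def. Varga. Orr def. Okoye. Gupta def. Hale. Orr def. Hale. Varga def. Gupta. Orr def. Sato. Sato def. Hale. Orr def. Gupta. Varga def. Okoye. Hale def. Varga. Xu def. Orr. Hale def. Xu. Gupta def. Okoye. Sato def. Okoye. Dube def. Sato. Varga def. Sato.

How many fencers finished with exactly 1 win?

Win totals: Okoye 1, Varga 5, Gupta 4, Xu 5, Orr 6, Dube 3, Sato 2, Hale 2.
Exactly 1: Okoye — 1 fencer.

1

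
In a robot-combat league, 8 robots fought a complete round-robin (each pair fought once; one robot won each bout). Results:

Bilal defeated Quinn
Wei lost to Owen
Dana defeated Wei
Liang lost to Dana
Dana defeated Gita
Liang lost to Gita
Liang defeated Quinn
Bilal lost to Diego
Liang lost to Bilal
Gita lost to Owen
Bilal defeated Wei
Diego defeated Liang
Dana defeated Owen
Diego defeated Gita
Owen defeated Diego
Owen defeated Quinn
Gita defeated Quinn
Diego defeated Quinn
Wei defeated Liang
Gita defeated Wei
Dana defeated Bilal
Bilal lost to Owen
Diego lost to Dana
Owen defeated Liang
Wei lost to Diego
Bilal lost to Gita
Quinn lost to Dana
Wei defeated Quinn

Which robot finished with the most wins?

Win totals: Bilal 3, Gita 4, Liang 1, Wei 2, Dana 7, Owen 6, Diego 5, Quinn 0.
Dana leads with 7 wins (next highest: 6).

Dana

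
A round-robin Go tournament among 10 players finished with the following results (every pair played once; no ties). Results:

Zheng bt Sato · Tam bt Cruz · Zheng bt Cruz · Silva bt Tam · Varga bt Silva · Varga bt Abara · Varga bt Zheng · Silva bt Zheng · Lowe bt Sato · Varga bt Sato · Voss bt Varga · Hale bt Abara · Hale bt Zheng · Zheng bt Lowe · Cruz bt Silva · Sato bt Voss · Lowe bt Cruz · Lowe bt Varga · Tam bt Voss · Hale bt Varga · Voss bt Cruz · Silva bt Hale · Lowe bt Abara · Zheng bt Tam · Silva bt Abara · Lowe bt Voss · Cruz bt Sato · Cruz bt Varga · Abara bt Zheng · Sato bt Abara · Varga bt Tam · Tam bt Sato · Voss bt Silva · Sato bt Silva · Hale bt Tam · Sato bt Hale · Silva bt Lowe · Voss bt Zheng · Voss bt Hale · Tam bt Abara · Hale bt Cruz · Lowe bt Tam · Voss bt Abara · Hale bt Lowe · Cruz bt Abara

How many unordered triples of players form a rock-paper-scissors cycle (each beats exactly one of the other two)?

31

Win totals: Sato 4, Lowe 6, Tam 4, Abara 1, Silva 5, Voss 6, Varga 5, Hale 6, Zheng 4, Cruz 4.
A player with w wins dominates both others in C(w,2) triples; summing gives 6 + 15 + 6 + 0 + 10 + 15 + 10 + 15 + 6 + 6 = 89 transitive triples.
Total triples C(10,3) = 120, so cyclic triples = 120 − 89 = 31.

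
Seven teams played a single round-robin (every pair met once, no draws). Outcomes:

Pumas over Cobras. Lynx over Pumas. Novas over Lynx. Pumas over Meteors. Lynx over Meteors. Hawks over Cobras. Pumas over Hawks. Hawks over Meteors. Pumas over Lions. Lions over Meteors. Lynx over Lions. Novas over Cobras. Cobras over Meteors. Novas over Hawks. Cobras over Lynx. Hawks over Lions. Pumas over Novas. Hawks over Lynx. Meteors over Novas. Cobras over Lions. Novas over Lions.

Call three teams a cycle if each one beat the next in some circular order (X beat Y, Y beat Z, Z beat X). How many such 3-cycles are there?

Win totals: Hawks 4, Pumas 5, Meteors 1, Lynx 3, Cobras 3, Lions 1, Novas 4.
A team with w wins dominates both others in C(w,2) triples; summing gives 6 + 10 + 0 + 3 + 3 + 0 + 6 = 28 transitive triples.
Total triples C(7,3) = 35, so cyclic triples = 35 − 28 = 7.

7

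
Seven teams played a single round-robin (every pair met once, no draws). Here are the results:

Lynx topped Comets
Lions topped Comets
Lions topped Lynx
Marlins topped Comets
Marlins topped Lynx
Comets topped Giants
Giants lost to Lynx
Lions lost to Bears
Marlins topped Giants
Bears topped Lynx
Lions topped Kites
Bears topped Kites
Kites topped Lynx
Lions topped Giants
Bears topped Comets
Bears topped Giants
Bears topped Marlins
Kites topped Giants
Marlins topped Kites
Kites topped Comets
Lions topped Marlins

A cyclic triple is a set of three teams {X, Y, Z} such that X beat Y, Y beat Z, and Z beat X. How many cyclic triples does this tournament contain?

Win totals: Bears 6, Kites 3, Lions 5, Lynx 2, Marlins 4, Giants 0, Comets 1.
A team with w wins dominates both others in C(w,2) triples; summing gives 15 + 3 + 10 + 1 + 6 + 0 + 0 = 35 transitive triples.
Total triples C(7,3) = 35, so cyclic triples = 35 − 35 = 0.

0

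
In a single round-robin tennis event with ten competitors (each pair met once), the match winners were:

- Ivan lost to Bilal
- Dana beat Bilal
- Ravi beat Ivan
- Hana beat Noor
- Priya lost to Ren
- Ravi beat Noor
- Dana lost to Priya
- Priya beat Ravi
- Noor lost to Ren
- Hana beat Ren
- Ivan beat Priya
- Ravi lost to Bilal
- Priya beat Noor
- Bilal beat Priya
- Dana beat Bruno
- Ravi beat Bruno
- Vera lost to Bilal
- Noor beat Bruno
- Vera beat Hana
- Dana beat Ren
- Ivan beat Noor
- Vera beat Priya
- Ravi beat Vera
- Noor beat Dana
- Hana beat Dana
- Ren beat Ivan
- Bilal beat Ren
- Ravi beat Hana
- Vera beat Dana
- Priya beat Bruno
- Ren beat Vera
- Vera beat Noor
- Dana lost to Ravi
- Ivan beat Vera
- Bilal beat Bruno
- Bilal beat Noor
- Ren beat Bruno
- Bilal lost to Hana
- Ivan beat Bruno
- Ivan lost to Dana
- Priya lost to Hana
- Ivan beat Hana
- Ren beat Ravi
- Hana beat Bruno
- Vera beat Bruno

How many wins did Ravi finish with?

6

Ravi's results: beat Dana, Hana, Bruno, Noor, Ivan, Vera; lost to Bilal, Ren, Priya.
That is 6 wins.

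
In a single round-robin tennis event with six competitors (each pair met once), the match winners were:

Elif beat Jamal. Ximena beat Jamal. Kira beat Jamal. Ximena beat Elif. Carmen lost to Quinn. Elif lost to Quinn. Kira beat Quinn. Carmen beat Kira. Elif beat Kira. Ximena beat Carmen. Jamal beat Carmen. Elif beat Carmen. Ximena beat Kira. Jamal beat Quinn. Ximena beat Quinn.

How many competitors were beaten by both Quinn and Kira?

Quinn beat: Elif, Carmen.
Kira beat: Jamal, Quinn.
No one was beaten by both.

0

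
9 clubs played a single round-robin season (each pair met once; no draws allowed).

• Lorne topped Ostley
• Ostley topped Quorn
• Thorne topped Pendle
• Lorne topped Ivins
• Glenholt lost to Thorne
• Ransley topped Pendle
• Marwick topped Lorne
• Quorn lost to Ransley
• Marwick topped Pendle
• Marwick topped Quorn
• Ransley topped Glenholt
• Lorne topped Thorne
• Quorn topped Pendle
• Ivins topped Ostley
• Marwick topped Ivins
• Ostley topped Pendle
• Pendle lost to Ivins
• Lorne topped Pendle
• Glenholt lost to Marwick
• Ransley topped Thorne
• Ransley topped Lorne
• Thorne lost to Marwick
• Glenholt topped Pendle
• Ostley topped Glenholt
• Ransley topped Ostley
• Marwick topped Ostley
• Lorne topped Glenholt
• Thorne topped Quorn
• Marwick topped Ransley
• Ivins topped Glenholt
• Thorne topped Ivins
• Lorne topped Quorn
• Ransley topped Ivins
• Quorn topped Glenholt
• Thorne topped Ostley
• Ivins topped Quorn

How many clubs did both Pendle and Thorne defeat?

0

Pendle beat: no one.
Thorne beat: Ostley, Ivins, Quorn, Glenholt, Pendle.
No one was beaten by both.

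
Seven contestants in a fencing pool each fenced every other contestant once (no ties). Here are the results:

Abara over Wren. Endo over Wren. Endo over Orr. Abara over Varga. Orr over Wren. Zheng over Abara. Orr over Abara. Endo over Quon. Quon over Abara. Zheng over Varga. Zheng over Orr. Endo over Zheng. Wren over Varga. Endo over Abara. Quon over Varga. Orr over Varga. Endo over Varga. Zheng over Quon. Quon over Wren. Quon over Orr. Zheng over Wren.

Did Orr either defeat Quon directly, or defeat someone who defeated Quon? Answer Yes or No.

No

Orr did not beat Quon directly.
Orr beat Wren, Varga, Abara, but each of them lost to Quon. No two-step path.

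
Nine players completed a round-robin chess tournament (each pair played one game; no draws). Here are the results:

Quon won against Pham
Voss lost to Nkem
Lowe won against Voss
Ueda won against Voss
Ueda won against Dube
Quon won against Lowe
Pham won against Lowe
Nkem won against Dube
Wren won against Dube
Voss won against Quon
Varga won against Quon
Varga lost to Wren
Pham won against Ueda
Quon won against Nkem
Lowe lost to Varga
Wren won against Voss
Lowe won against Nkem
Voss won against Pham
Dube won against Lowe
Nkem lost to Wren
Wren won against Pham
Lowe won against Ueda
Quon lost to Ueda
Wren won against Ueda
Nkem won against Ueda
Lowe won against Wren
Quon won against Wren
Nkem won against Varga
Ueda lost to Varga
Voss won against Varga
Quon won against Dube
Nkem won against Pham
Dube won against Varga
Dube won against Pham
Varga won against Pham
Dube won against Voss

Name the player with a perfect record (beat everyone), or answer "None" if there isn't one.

None

Highest win total is Wren with 6 (out of 8 possible).
Wren lost to Quon, Lowe, so no player went undefeated.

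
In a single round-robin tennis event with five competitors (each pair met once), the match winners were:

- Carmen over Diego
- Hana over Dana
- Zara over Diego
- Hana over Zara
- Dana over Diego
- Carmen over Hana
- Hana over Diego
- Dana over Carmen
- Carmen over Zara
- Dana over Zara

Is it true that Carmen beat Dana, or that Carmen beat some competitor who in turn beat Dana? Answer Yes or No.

Yes

Carmen did not beat Dana directly.
Carmen beat Diego, Zara, Hana. Of those, Hana beat Dana.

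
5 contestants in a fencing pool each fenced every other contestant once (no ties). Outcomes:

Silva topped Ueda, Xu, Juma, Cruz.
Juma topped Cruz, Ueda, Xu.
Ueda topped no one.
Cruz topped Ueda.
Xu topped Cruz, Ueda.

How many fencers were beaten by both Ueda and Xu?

0

Ueda beat: no one.
Xu beat: Ueda, Cruz.
No one was beaten by both.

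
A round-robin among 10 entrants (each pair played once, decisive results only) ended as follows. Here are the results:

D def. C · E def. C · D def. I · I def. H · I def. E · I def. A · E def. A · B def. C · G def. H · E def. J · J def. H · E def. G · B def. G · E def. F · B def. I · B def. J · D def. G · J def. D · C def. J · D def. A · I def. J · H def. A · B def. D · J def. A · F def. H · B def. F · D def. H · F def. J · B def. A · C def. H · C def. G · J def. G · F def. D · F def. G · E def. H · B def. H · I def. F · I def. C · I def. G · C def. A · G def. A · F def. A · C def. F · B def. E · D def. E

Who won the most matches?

Win totals: A 0, B 9, C 5, D 6, E 6, F 5, G 2, H 1, I 7, J 4.
B leads with 9 wins (next highest: 7).

B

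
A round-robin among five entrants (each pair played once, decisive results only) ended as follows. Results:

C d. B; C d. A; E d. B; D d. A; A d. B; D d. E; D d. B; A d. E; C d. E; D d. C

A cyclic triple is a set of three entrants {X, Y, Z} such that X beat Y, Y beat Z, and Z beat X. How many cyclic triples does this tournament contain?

0

Of the C(5,3) = 10 triples, the cyclic ones are: none.
That is 0.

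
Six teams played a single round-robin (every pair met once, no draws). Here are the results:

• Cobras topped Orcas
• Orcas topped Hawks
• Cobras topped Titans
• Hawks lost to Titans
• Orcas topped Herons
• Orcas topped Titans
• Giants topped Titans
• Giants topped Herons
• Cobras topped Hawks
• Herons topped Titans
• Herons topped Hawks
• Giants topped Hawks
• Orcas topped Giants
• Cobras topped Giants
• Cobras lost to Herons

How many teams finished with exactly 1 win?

1

Win totals: Giants 3, Hawks 0, Cobras 4, Titans 1, Herons 3, Orcas 4.
Exactly 1: Titans — 1 team.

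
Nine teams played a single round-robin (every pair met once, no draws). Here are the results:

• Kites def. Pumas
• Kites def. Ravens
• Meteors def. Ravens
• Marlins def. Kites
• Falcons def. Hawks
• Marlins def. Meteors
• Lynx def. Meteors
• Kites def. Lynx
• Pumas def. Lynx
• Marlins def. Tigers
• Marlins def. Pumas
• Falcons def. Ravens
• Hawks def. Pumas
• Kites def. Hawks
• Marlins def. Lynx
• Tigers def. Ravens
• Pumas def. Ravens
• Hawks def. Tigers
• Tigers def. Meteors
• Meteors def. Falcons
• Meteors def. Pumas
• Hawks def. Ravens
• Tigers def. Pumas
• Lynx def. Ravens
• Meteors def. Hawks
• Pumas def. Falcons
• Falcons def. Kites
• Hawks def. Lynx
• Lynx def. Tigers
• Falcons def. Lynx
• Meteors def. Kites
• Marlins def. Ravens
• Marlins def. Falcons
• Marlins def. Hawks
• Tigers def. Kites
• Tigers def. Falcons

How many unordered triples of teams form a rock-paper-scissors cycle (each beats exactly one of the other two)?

Win totals: Kites 4, Pumas 3, Meteors 5, Marlins 8, Lynx 3, Falcons 4, Ravens 0, Hawks 4, Tigers 5.
A team with w wins dominates both others in C(w,2) triples; summing gives 6 + 3 + 10 + 28 + 3 + 6 + 0 + 6 + 10 = 72 transitive triples.
Total triples C(9,3) = 84, so cyclic triples = 84 − 72 = 12.

12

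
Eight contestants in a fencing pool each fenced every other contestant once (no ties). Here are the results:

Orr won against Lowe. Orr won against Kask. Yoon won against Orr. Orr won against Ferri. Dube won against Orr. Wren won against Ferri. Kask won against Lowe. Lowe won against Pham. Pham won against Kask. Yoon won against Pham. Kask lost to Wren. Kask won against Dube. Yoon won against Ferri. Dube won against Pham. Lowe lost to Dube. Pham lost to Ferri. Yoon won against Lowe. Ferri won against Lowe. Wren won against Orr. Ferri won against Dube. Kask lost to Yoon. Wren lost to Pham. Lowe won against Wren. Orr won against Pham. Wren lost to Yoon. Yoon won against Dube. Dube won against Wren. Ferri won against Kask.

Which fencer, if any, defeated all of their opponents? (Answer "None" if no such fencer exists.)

Yoon

Yoon has 7 wins out of 7 opponents — a perfect record.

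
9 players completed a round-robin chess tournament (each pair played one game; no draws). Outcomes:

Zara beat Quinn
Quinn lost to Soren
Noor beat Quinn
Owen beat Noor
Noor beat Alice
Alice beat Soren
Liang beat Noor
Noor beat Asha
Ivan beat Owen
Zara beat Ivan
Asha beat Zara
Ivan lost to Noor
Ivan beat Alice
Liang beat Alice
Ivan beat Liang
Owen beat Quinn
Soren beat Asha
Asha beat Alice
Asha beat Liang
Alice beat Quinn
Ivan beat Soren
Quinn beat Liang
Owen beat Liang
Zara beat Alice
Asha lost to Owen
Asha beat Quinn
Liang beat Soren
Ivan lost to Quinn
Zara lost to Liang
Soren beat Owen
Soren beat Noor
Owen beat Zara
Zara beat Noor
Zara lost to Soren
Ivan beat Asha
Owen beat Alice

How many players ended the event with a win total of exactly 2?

2

Win totals: Ivan 5, Soren 5, Asha 4, Zara 4, Quinn 2, Noor 4, Alice 2, Owen 6, Liang 4.
Exactly 2: Quinn, Alice — 2 players.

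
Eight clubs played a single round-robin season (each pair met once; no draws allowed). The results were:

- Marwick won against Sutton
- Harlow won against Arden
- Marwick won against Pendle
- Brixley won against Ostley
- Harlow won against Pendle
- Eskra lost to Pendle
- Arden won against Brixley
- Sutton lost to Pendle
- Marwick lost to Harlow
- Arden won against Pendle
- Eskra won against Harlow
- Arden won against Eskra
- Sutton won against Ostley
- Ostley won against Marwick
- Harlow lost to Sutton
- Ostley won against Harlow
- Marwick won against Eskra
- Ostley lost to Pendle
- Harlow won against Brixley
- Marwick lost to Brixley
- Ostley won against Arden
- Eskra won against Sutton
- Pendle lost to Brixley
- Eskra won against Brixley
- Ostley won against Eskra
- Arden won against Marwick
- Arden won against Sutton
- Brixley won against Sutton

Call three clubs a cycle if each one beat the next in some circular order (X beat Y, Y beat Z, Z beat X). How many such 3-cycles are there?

Win totals: Sutton 2, Arden 5, Marwick 3, Eskra 3, Ostley 4, Pendle 3, Harlow 4, Brixley 4.
A club with w wins dominates both others in C(w,2) triples; summing gives 1 + 10 + 3 + 3 + 6 + 3 + 6 + 6 = 38 transitive triples.
Total triples C(8,3) = 56, so cyclic triples = 56 − 38 = 18.

18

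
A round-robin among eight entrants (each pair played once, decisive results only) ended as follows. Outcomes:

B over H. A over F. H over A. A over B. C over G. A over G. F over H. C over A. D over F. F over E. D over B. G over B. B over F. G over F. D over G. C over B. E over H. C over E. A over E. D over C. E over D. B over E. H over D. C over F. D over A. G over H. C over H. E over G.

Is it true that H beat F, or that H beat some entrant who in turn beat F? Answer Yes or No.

Yes

H did not beat F directly.
H beat A, D. Of those, A beat F.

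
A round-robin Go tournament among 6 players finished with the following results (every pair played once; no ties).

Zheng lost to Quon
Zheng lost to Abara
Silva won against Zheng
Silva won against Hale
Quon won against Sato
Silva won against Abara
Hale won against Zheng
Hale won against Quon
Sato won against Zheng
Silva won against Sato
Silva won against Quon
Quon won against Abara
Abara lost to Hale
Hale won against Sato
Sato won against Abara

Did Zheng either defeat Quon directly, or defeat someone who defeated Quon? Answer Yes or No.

No

Zheng did not beat Quon directly.
Zheng beat no one, so there is no intermediate player.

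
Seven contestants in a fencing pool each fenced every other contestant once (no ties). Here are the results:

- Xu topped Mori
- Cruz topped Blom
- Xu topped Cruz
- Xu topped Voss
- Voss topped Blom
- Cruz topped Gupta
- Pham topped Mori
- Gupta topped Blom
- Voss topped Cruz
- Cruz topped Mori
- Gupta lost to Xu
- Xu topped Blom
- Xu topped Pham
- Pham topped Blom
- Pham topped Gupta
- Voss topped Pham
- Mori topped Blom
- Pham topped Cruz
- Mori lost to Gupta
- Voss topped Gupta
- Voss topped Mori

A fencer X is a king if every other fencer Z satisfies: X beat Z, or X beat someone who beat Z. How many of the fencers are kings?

Blom cannot reach Voss, Gupta, Mori, Xu, Cruz, Pham in two steps.
Voss cannot reach Xu in two steps.
Gupta cannot reach Voss, Xu, Cruz, Pham in two steps.
Mori cannot reach Voss, Gupta, Xu, Cruz, Pham in two steps.
Xu reaches everyone (king).
Cruz cannot reach Voss, Xu, Pham in two steps.
Pham cannot reach Voss, Xu in two steps.
Kings: Xu — 1.

1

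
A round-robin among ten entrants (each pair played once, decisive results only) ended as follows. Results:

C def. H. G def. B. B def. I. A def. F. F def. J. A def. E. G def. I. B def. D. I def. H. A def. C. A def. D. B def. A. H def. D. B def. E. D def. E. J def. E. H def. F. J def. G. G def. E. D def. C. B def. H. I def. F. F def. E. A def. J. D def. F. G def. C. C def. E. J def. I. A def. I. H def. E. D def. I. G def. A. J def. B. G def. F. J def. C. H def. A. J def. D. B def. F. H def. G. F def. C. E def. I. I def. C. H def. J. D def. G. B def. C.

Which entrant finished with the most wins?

B

Win totals: A 6, B 7, C 2, D 5, E 1, F 3, G 6, H 6, I 3, J 6.
B leads with 7 wins (next highest: 6).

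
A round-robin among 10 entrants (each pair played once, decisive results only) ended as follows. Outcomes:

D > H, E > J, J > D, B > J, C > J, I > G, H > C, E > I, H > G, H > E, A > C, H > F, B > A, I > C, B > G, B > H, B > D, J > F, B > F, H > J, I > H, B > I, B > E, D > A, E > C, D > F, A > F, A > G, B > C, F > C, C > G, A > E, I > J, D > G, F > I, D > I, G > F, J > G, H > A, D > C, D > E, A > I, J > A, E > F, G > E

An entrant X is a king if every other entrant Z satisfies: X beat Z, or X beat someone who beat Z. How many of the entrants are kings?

A cannot reach B, D in two steps.
B reaches everyone (king).
C cannot reach B, H, I in two steps.
D cannot reach B in two steps.
E cannot reach B in two steps.
F cannot reach A, B, D, E in two steps.
G cannot reach A, B, D, H in two steps.
H cannot reach B in two steps.
I cannot reach B in two steps.
J cannot reach B in two steps.
Kings: B — 1.

1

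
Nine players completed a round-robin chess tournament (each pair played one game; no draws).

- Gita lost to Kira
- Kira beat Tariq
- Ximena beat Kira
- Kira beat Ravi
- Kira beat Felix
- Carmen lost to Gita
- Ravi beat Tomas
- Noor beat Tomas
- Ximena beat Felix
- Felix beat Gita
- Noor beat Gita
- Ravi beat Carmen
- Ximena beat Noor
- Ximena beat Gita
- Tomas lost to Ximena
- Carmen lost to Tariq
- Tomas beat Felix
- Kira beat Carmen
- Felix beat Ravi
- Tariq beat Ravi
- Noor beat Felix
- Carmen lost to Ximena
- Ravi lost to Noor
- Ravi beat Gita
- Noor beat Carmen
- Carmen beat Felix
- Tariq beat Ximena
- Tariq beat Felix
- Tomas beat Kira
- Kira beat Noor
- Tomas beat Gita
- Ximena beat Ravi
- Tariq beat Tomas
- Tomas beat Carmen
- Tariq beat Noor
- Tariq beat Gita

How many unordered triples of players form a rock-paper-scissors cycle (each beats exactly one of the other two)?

Win totals: Kira 6, Tomas 4, Gita 1, Noor 5, Tariq 7, Carmen 1, Ravi 3, Felix 2, Ximena 7.
A player with w wins dominates both others in C(w,2) triples; summing gives 15 + 6 + 0 + 10 + 21 + 0 + 3 + 1 + 21 = 77 transitive triples.
Total triples C(9,3) = 84, so cyclic triples = 84 − 77 = 7.

7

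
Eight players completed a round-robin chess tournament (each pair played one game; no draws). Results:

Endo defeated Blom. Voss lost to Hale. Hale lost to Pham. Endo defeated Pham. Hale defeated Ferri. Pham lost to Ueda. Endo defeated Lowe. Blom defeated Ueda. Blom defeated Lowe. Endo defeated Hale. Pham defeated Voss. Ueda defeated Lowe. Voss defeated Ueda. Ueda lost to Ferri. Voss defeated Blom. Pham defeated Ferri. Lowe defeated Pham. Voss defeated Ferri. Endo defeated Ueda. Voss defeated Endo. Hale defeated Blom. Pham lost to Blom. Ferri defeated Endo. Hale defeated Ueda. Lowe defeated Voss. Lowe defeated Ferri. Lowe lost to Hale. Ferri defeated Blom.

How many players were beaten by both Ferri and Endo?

2

Ferri beat: Blom, Ueda, Endo.
Endo beat: Lowe, Pham, Blom, Hale, Ueda.
Both beat: Blom, Ueda — 2.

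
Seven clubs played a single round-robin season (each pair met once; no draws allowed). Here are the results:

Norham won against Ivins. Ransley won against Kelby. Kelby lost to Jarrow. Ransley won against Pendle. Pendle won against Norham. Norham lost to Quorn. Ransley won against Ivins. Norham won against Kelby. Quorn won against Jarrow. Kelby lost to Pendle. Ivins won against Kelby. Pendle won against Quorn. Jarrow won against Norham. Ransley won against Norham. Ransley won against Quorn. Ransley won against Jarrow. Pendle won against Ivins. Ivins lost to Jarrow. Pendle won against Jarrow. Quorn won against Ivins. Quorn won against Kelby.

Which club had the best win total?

Win totals: Ivins 1, Quorn 4, Norham 2, Pendle 5, Jarrow 3, Kelby 0, Ransley 6.
Ransley leads with 6 wins (next highest: 5).

Ransley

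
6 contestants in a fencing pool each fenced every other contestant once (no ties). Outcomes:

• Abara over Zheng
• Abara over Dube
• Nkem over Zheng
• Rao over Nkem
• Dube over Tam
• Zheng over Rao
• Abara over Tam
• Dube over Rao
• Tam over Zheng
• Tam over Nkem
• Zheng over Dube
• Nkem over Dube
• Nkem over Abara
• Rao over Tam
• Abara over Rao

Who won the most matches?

Win totals: Nkem 3, Dube 2, Tam 2, Abara 4, Rao 2, Zheng 2.
Abara leads with 4 wins (next highest: 3).

Abara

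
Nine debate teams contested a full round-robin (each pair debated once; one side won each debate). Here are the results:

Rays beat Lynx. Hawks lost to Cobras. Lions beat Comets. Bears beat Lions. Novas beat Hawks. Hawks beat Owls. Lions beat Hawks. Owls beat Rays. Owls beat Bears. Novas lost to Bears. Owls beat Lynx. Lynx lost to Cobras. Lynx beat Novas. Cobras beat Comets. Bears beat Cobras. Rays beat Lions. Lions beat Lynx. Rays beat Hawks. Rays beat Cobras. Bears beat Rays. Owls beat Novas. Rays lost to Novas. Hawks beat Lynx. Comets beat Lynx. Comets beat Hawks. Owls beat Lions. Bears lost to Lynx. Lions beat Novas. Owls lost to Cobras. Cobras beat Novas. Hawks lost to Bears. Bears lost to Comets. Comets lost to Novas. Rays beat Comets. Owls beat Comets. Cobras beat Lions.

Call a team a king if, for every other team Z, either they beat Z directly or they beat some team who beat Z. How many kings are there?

6

Bears reaches everyone (king).
Owls reaches everyone (king).
Hawks cannot reach Cobras in two steps.
Lions cannot reach Cobras in two steps.
Cobras reaches everyone (king).
Novas reaches everyone (king).
Rays reaches everyone (king).
Lynx cannot reach Owls in two steps.
Comets reaches everyone (king).
Kings: Bears, Owls, Cobras, Novas, Rays, Comets — 6.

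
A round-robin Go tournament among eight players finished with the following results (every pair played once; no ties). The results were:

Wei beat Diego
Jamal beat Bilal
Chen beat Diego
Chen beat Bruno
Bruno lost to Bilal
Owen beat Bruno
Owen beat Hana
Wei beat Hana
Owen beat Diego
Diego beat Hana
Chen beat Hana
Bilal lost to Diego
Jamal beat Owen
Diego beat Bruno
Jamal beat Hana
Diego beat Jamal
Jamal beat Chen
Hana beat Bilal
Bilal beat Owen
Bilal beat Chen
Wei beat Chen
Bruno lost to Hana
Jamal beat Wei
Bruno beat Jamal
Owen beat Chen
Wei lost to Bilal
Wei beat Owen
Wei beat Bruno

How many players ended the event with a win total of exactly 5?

Win totals: Diego 4, Jamal 5, Bilal 4, Wei 5, Hana 2, Chen 3, Bruno 1, Owen 4.
Exactly 5: Jamal, Wei — 2 players.

2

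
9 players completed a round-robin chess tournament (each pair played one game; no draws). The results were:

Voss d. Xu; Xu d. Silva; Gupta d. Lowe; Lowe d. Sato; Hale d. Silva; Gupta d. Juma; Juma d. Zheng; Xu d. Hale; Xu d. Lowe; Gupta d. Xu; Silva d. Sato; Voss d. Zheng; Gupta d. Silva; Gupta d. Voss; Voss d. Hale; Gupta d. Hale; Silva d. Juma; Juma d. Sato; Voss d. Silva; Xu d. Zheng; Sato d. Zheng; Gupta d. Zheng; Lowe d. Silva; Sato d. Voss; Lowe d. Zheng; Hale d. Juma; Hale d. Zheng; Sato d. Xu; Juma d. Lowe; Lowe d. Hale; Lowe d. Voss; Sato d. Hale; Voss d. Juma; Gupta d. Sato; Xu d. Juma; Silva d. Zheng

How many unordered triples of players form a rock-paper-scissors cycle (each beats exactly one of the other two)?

Win totals: Lowe 5, Juma 3, Voss 5, Silva 3, Sato 4, Hale 3, Zheng 0, Gupta 8, Xu 5.
A player with w wins dominates both others in C(w,2) triples; summing gives 10 + 3 + 10 + 3 + 6 + 3 + 0 + 28 + 10 = 73 transitive triples.
Total triples C(9,3) = 84, so cyclic triples = 84 − 73 = 11.

11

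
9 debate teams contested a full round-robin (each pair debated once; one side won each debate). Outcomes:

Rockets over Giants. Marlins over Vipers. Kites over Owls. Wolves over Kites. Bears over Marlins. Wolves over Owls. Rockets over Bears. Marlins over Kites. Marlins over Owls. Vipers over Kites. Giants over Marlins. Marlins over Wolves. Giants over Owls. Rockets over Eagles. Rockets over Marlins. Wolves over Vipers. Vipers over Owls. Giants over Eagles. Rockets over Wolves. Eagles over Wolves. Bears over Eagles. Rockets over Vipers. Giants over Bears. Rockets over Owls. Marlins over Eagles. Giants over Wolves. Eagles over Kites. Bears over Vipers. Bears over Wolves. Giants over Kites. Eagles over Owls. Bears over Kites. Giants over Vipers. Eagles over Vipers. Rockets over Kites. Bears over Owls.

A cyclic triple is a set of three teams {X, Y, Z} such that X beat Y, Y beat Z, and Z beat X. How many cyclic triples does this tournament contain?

0

Win totals: Owls 0, Eagles 4, Giants 7, Bears 6, Kites 1, Wolves 3, Vipers 2, Rockets 8, Marlins 5.
A team with w wins dominates both others in C(w,2) triples; summing gives 0 + 6 + 21 + 15 + 0 + 3 + 1 + 28 + 10 = 84 transitive triples.
Total triples C(9,3) = 84, so cyclic triples = 84 − 84 = 0.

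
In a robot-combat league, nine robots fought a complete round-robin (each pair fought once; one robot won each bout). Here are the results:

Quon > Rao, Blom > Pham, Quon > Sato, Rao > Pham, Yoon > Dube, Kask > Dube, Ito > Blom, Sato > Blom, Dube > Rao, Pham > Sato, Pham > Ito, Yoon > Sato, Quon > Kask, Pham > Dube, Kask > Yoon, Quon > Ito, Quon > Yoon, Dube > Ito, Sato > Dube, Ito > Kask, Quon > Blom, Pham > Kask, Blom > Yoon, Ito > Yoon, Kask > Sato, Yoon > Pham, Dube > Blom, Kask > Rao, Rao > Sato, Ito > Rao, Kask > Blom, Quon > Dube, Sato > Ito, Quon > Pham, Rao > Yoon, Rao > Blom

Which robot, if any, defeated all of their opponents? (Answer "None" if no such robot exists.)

Quon

Quon has 8 wins out of 8 opponents — a perfect record.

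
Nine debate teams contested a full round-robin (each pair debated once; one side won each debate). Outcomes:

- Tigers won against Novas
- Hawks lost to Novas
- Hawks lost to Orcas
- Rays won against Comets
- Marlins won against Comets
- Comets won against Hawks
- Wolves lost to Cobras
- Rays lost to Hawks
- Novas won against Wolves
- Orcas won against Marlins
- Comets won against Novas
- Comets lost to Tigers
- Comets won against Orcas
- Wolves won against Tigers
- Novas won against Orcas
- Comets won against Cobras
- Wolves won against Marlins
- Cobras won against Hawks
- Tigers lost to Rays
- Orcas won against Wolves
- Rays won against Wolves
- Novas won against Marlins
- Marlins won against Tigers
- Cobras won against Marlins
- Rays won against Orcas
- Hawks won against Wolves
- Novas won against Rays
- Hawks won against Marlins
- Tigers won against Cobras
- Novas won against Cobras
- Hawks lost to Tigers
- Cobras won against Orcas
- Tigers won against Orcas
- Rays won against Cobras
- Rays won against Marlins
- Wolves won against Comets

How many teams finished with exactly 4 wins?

Win totals: Rays 6, Cobras 4, Wolves 3, Orcas 3, Comets 4, Hawks 3, Marlins 2, Tigers 5, Novas 6.
Exactly 4: Cobras, Comets — 2 teams.

2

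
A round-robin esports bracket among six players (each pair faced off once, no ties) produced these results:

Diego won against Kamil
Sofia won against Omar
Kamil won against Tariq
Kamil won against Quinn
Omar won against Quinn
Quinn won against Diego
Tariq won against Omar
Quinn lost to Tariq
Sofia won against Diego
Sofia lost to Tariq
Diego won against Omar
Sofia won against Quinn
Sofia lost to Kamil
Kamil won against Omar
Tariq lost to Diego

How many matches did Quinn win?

Quinn's results: beat Diego; lost to Kamil, Sofia, Tariq, Omar.
That is 1 win.

1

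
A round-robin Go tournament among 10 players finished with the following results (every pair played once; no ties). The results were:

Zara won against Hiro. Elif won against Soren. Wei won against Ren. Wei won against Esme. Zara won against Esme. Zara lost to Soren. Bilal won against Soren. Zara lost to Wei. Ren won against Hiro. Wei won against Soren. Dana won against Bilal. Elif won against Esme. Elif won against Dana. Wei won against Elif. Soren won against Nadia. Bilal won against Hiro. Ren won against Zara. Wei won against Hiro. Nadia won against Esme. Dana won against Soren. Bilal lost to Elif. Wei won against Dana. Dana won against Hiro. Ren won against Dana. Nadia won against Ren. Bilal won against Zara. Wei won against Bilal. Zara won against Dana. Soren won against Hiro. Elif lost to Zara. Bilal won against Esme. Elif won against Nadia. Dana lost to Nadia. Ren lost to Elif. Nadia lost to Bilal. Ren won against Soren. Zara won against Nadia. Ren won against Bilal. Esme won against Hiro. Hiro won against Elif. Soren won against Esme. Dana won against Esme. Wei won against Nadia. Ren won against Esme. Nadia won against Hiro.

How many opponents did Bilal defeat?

Bilal's results: beat Soren, Nadia, Zara, Esme, Hiro; lost to Wei, Dana, Elif, Ren.
That is 5 wins.

5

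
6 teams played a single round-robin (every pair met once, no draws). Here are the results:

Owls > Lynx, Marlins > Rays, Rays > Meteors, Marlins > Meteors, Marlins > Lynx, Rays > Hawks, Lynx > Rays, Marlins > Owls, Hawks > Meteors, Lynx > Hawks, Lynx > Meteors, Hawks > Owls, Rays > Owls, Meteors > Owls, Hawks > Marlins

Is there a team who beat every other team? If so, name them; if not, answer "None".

None

Highest win total is Marlins with 4 (out of 5 possible).
Marlins lost to Hawks, so no team went undefeated.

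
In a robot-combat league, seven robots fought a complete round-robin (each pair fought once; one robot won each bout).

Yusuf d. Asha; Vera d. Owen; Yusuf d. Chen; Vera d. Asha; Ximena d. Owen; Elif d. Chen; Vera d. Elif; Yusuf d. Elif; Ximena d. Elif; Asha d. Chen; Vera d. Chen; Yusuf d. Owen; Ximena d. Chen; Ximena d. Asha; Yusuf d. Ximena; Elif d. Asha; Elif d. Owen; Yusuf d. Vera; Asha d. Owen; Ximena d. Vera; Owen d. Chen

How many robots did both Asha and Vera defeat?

Asha beat: Owen, Chen.
Vera beat: Owen, Elif, Asha, Chen.
Both beat: Owen, Chen — 2.

2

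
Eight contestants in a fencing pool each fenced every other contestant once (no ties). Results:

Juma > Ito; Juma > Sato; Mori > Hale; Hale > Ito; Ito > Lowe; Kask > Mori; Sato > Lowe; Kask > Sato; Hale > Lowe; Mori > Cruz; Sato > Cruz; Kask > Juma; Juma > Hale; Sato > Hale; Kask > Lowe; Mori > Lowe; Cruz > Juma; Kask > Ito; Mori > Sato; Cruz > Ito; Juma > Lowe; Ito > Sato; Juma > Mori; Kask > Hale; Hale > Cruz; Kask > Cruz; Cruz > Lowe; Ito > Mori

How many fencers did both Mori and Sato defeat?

3

Mori beat: Cruz, Hale, Sato, Lowe.
Sato beat: Cruz, Hale, Lowe.
Both beat: Cruz, Hale, Lowe — 3.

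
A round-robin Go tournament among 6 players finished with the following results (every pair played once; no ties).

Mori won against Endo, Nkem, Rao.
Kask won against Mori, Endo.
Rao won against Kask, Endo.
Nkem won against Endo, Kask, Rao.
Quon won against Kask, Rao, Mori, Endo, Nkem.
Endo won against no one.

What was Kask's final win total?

2

Kask's results: beat Endo, Mori; lost to Nkem, Quon, Rao.
That is 2 wins.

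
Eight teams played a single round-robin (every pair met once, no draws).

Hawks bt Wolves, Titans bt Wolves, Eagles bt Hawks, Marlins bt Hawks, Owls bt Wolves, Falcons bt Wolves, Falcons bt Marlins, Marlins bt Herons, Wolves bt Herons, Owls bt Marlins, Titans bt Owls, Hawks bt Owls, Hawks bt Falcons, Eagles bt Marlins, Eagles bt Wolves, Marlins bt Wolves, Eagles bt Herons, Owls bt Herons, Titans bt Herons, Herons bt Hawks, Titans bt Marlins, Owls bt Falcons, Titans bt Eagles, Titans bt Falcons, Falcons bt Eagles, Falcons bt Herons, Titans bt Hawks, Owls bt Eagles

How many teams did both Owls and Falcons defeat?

4

Owls beat: Eagles, Herons, Marlins, Wolves, Falcons.
Falcons beat: Eagles, Herons, Marlins, Wolves.
Both beat: Eagles, Herons, Marlins, Wolves — 4.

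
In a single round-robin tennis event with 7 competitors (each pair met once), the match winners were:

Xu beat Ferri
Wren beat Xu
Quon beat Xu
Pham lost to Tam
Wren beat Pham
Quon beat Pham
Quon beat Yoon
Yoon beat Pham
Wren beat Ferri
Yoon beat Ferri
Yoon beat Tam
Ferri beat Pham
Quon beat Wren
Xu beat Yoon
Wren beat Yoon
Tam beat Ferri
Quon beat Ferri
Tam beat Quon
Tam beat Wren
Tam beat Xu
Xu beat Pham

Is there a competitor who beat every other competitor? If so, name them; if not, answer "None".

Highest win total is Tam with 5 (out of 6 possible).
Tam lost to Yoon, so no competitor went undefeated.

None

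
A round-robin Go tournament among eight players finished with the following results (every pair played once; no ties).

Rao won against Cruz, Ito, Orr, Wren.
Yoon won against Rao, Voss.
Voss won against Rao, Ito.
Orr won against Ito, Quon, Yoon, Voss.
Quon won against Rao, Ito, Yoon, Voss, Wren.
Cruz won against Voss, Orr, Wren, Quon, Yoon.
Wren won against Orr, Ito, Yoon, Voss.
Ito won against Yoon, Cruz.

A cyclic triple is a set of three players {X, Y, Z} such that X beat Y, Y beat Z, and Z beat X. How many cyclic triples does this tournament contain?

15

Win totals: Yoon 2, Ito 2, Quon 5, Wren 4, Cruz 5, Orr 4, Rao 4, Voss 2.
A player with w wins dominates both others in C(w,2) triples; summing gives 1 + 1 + 10 + 6 + 10 + 6 + 6 + 1 = 41 transitive triples.
Total triples C(8,3) = 56, so cyclic triples = 56 − 41 = 15.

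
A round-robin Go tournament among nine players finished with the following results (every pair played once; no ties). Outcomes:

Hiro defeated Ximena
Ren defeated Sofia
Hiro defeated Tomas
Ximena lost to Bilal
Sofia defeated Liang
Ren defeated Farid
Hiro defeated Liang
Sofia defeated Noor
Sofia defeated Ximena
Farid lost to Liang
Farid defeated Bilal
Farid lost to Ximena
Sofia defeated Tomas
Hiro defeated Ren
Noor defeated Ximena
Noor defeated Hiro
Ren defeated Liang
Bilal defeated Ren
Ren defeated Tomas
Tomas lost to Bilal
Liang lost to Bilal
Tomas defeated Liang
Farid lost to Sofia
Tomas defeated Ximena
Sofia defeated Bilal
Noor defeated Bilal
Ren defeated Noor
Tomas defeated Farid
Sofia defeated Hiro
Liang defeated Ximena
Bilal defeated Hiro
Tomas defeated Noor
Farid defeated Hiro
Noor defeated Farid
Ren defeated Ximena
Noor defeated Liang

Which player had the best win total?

Win totals: Bilal 5, Farid 2, Hiro 4, Tomas 4, Sofia 7, Ren 6, Noor 5, Liang 2, Ximena 1.
Sofia leads with 7 wins (next highest: 6).

Sofia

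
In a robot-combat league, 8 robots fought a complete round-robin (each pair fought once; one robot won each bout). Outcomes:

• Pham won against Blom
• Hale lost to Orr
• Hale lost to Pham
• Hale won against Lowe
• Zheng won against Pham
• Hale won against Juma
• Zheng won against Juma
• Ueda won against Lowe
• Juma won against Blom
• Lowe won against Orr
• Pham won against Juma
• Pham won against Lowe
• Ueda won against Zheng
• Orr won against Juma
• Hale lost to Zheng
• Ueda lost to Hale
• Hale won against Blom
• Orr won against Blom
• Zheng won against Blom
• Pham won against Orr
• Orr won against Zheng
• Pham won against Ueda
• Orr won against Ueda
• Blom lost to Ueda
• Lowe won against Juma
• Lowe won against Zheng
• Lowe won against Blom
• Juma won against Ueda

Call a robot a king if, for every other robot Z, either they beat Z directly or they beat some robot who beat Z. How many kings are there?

5

Lowe reaches everyone (king).
Zheng reaches everyone (king).
Ueda reaches everyone (king).
Pham reaches everyone (king).
Orr reaches everyone (king).
Juma cannot reach Pham, Orr, Hale in two steps.
Blom cannot reach Lowe, Zheng, Ueda, Pham, Orr, Juma, Hale in two steps.
Hale cannot reach Pham in two steps.
Kings: Lowe, Zheng, Ueda, Pham, Orr — 5.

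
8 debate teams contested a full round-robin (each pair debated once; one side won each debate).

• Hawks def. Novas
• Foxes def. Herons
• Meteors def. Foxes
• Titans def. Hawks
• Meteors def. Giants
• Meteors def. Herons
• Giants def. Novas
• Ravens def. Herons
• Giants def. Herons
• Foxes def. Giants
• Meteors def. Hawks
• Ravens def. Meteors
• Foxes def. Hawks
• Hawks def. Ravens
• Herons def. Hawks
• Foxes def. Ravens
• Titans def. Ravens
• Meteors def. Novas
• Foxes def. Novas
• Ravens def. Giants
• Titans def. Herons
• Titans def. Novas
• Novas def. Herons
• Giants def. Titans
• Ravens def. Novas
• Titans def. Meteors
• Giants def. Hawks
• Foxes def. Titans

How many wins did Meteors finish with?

5

Meteors' results: beat Foxes, Novas, Herons, Hawks, Giants; lost to Ravens, Titans.
That is 5 wins.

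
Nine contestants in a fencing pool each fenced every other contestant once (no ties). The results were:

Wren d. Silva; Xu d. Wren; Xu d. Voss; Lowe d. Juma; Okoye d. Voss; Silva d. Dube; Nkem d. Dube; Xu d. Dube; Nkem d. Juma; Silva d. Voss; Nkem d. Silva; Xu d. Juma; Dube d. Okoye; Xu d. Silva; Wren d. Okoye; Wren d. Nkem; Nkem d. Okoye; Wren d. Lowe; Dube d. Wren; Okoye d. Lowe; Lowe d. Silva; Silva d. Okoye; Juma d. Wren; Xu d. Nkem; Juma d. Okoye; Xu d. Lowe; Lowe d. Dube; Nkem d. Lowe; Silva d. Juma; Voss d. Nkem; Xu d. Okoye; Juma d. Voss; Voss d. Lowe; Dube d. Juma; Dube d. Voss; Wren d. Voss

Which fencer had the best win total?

Xu

Win totals: Dube 4, Lowe 3, Silva 4, Okoye 2, Nkem 5, Juma 3, Voss 2, Wren 5, Xu 8.
Xu leads with 8 wins (next highest: 5).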